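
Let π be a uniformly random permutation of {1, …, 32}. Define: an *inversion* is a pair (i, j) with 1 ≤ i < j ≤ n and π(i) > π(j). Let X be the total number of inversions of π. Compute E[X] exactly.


Write X = Σ X_I over the C(32, 2) = 496 pairs i < j, with X_I the indicator of one inversion.
There are 496 indicators.
For each fixed pair i < j, the values π(i) and π(j) are two distinct elements of {1, …, 32} in uniformly random order; by symmetry P[π(i) > π(j)] = 1/2.
By linearity: E[X] = 496 · (1/2) = C(32, 2) · (1/2) = 496/2 = 248 ≈ 248.0000.

E[X] = 248 = 248.0000.


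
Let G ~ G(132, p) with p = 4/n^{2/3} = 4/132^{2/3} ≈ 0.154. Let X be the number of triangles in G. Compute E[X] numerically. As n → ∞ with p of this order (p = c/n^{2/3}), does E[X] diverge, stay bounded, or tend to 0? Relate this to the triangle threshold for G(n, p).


Number of potential triangles: C(132, 3) = 374660.
Each occurs with probability p³ ≈ (0.154)³ ≈ 3.67309e-03.
By linearity: E[X] = C(132, 3)·p³ ≈ 374660 · 3.67309e-03 ≈ 1376.162.
Since α = 2/3 < 1, p = c/n^{2/3} ≫ 1/n is above the triangle threshold p ~ 1/n. Asymptotically E[X] ~ (c³/6)·n^{3(1−α)} = (4³/6)·n^{1} → ∞; triangles are abundant w.h.p.

E[X] ≈ 1376.162; in regime p = Θ(1/n^{2/3}) E[X] diverges (above the triangle threshold p ~ 1/n).


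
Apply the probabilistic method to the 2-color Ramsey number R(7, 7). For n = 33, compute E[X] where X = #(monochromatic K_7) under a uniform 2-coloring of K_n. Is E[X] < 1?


E[X] = C(33, 7) · 2^{1 − 21} = 4272048 · 2^{−20} = 4272048/1048576.
As a reduced fraction: E[X] = 267003/65536 ≈ 4.0741.
Is E[X] < 1? NO.
Since E[X] ≥ 1, the first-moment bound is inconclusive at n = 33; it does NOT by itself certify R(7, 7) > 33.

E[X] = 267003/65536 ≈ 4.0741; E[X] ≥ 1; first-moment method inconclusive here.


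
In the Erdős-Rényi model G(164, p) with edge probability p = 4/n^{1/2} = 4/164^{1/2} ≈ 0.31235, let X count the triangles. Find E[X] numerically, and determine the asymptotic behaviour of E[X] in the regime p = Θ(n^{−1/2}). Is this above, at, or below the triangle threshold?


Number of potential triangles: C(164, 3) = 721764.
Each occurs with probability p³ ≈ (0.31235)³ ≈ 3.0472929e-02.
By linearity: E[X] = C(164, 3)·p³ ≈ 721764 · 3.0472929e-02 ≈ 21994.26323.
Since α = 1/2 < 1, p = c/n^{1/2} ≫ 1/n is above the triangle threshold p ~ 1/n. Asymptotically E[X] ~ (c³/6)·n^{3(1−α)} = (4³/6)·n^{1.5} → ∞; triangles are abundant w.h.p.

E[X] ≈ 21994.26323; in regime p = Θ(1/n^{1/2}) E[X] diverges (above the triangle threshold p ~ 1/n).


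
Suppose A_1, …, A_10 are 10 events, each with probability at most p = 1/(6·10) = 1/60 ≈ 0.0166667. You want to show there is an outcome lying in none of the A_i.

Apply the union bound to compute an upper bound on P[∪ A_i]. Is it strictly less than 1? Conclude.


Union bound: P[∪_{i=1}^{10} A_i] ≤ Σ_i P[A_i] ≤ 10·p = 10·(1/60) = 1/6.
Numerically: 1/6 ≈ 0.1666667.
Is 1/6 < 1? YES.
Since P[∪ A_i] ≤ 1/6 < 1, the complement has P[∩ A_i^c] ≥ 1 − 1/6 = 5/6 > 0, so some outcome avoids every A_i.

10·p = 1/6 ≈ 0.1666667; existence CERTIFIED by the union bound.


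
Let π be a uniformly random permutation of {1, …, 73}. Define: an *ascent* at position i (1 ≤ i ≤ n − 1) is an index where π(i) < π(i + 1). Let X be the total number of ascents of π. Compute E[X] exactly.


Write X = Σ X_I over i = 1, …, 72, with X_I the indicator of one ascent.
There are 72 indicators.
For each fixed i, the pair (π(i), π(i+1)) is a uniformly random ordered pair of distinct values from {1, …, 73}; by symmetry P[π(i) < π(i+1)] = 1/2.
By linearity: E[X] = 72 · (1/2) = (73 − 1) · (1/2) = 36 ≈ 36.00000.

E[X] = 36 = 36.00000.


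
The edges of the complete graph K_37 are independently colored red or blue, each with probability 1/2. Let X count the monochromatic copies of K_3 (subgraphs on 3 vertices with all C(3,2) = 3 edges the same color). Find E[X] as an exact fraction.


Let X = Σ_S X_S over the C(37, 3) = 7770 subsets S of size 3, where X_S = 1 if the K_3 on S is monochromatic.
For a fixed S, the K_3 on S has C(3, 2) = 3 edges. P[all 3 edges red] = (1/2)^3, and likewise for blue, so P[monochromatic] = 2·(1/2)^3 = 2^{1 − 3} = 1/4.
Summing: E[X] = C(37, 3) · 2^{1 − 3} = 7770 · 1/4 = 3885/2.
Numerically: E[X] ≈ 1942.50000.

E[X] = C(37,3)·2^(1−C(3,2)) = 3885/2 ≈ 1942.50000.


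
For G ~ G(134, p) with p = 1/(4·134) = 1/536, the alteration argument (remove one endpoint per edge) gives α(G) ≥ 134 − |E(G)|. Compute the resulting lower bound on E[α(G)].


E[|E(G)|] = C(134, 2)·p = 8911 · (1/536) = 133/8.
E[α(G)] ≥ n − E[|E(G)|] = 134 − 133/8 = 939/8.
Numerically: ≈ 117.375000.
(This is only a lower bound; the true E[α(G)] may be larger.)

E[α(G)] ≥ 939/8 ≈ 117.375000.


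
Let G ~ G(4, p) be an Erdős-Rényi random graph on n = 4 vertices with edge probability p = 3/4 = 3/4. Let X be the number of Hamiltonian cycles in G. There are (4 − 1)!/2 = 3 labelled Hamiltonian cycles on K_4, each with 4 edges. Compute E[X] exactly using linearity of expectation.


K_4 has (4 − 1)!/2 = 3 labelled Hamiltonian cycles.
For each such Hamiltonian cycle H, let X_H = 1 if all 4 edges of H are present in G. Then P[X_H = 1] = p^{4} = (3/4)^{4} = 81/256.
Summing the indicators: E[X] = Σ_H E[X_H] = 3 · p^{4} = 3 · 81/256 = 243/256.
Numerically: E[X] ≈ 0.949.

E[X] = 3 · (3/4)^{4} = 243/256 ≈ 0.949.


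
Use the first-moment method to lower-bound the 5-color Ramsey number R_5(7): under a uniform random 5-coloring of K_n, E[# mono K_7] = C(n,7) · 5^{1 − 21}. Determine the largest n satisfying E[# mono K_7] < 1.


We need C(n, 7) · 5^{1 − 21} < 1, i.e. C(n, 7) < 5^{21 − 1} = 95367431640625.
Check values of n near the boundary:
  n = 335: C(335, 7) = 88202498238195; 88202498238195 < 95367431640625? YES
  n = 336: C(336, 7) = 90079147136880; 90079147136880 < 95367431640625? YES
  n = 337: C(337, 7) = 91989916924632; 91989916924632 < 95367431640625? YES
  n = 338: C(338, 7) = 93935323022736; 93935323022736 < 95367431640625? YES
  n = 339: C(339, 7) = 95915887062372; 95915887062372 < 95367431640625? NO
  n = 340: C(340, 7) = 97932136940560; 97932136940560 < 95367431640625? NO
The largest n with C(n, 7) < 95367431640625 is n = 338 (where E[X] = 93935323022736/95367431640625 ≈ 0.985). Hence R_5(7) > 338, i.e. R_5(7) ≥ 339.

Largest n = 338; hence R_5(7) > 338.


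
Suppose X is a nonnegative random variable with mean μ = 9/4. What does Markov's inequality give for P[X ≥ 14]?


μ = E[X] = 9/4, a = 14.
Markov: P[X ≥ 14] ≤ μ/a = (9/4)/14 = 9/56.
Numerically: ≈ 0.16071.
(Since a = 14 > μ = 2.25000, the bound 9/56 is < 1 and informative.)

P[X ≥ 14] ≤ 9/56 ≈ 0.16071.


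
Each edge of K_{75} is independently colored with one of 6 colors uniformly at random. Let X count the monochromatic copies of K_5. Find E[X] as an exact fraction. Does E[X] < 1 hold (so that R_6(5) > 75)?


E[X] = C(75, 5) · 6^{1 − 10} = 17259390 · 6^{−9} = 17259390/10077696.
As a reduced fraction: E[X] = 958855/559872 ≈ 1.713.
Is E[X] < 1? NO.
Since E[X] ≥ 1, the first-moment bound is inconclusive at n = 75; it does NOT by itself certify R_6(5) > 75.

E[X] = 958855/559872 ≈ 1.713; E[X] ≥ 1; first-moment method inconclusive here.


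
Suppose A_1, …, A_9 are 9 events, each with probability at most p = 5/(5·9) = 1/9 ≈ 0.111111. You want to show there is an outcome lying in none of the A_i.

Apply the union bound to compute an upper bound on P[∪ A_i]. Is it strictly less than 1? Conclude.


Union bound: P[∪_{i=1}^{9} A_i] ≤ Σ_i P[A_i] ≤ 9·p = 9·(1/9) = 1.
Numerically: 1 ≈ 1.000000.
Is 1 < 1? NO.
Since the bound 1 is ≥ 1, the union bound is uninformative here; it does NOT by itself certify existence.

9·p = 1 ≈ 1.000000; existence NOT certified by the union bound.


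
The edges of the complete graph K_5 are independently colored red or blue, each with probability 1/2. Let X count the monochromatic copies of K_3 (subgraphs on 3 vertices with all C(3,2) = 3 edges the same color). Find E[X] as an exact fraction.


Let X = Σ_S X_S over the C(5, 3) = 10 subsets S of size 3, where X_S = 1 if the K_3 on S is monochromatic.
For a fixed S, the K_3 on S has C(3, 2) = 3 edges. P[all 3 edges red] = (1/2)^3, and likewise for blue, so P[monochromatic] = 2·(1/2)^3 = 2^{1 − 3} = 1/4.
By linearity of expectation: E[X] = C(5, 3) · 2^{1 − 3} = 10 · 1/4 = 5/2.
Numerically: E[X] ≈ 2.500000.

E[X] = C(5,3)·2^(1−C(3,2)) = 5/2 ≈ 2.500000.


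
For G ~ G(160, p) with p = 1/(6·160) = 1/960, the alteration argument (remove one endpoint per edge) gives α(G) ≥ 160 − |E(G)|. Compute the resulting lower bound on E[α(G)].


E[|E(G)|] = C(160, 2)·p = 12720 · (1/960) = 53/4.
E[α(G)] ≥ n − E[|E(G)|] = 160 − 53/4 = 587/4.
Numerically: ≈ 146.7500.
(This is only a lower bound; the true E[α(G)] may be larger.)

E[α(G)] ≥ 587/4 ≈ 146.7500.


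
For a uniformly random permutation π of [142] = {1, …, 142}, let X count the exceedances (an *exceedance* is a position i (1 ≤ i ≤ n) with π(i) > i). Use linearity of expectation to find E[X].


Write X = Σ_{i=1}^{142} X_i, where X_i = 1_{π(i) > i}.
For each fixed i, π(i) is uniform over {1, …, 142} (marginal of a uniform permutation), so P[π(i) > i] = (n − i)/n. Summing: Σ_{i=1}^{142} (n − i)/n = (0 + 1 + … + 141)/142 = 142(142 − 1)/(2·142) = (142 − 1)/2.
Hence E[X] = Σ_{i=1}^{142} (142 − i)/142 = 141/2 ≈ 70.500000.

E[X] = 141/2 = 70.500000.


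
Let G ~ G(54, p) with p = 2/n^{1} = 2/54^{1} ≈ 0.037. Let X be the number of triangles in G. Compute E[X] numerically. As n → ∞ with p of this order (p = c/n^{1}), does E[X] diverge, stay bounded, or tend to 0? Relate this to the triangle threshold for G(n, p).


Number of potential triangles: C(54, 3) = 24804.
Each occurs with probability p³ ≈ (0.037)³ ≈ 5.08053e-05.
By linearity: E[X] = C(54, 3)·p³ ≈ 24804 · 5.08053e-05 ≈ 1.260.
Here α = 1, so p = 2/n is exactly at the triangle threshold p ~ 1/n. Asymptotically E[X] → c³/6 = 2³/6 = 4/3 ≈ 1.333, a bounded constant. In this regime the triangle count is asymptotically Poisson(c³/6).

E[X] ≈ 1.260; in regime p = Θ(1/n^{1}) E[X] stays bounded (at the triangle threshold p ~ 1/n).


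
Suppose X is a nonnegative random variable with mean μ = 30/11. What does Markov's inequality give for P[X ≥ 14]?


μ = E[X] = 30/11, a = 14.
Markov: P[X ≥ 14] ≤ μ/a = (30/11)/14 = 15/77.
Numerically: ≈ 0.1948.
(Since a = 14 > μ = 2.7273, the bound 15/77 is < 1 and informative.)

P[X ≥ 14] ≤ 15/77 ≈ 0.1948.


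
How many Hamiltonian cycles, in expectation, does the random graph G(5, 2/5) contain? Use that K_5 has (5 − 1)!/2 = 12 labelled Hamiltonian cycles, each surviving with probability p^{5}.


K_5 has (5 − 1)!/2 = 12 labelled Hamiltonian cycles.
For each such Hamiltonian cycle H, let X_H = 1 if all 5 edges of H are present in G. Then P[X_H = 1] = p^{5} = (2/5)^{5} = 32/3125.
By linearity of expectation: E[X] = Σ_H E[X_H] = 12 · p^{5} = 12 · 32/3125 = 384/3125.
Numerically: E[X] ≈ 0.12288.

E[X] = 12 · (2/5)^{5} = 384/3125 ≈ 0.12288.


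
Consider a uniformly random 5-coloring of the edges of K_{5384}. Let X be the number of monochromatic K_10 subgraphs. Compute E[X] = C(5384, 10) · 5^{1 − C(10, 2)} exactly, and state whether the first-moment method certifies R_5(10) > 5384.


E[X] = C(5384, 10) · 5^{1 − 45} = 5593137120741932124090737609600 · 5^{−44} = 5593137120741932124090737609600/5684341886080801486968994140625.
As a reduced fraction: E[X] = 223725484829677284963629504384/227373675443232059478759765625 ≈ 0.983955.
Is E[X] < 1? YES.
Since E[X] < 1, there exists a 5-coloring of K_{5384} with no monochromatic K_10; hence R_5(10) > 5384.

E[X] = 223725484829677284963629504384/227373675443232059478759765625 ≈ 0.983955; E[X] < 1, so R_5(10) > 5384.


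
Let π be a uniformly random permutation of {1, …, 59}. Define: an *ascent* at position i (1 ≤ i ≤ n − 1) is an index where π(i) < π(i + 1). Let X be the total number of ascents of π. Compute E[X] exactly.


Write X = Σ X_I over i = 1, …, 58, with X_I the indicator of one ascent.
There are 58 indicators.
For each fixed i, the pair (π(i), π(i+1)) is a uniformly random ordered pair of distinct values from {1, …, 59}; by symmetry P[π(i) < π(i+1)] = 1/2.
By linearity: E[X] = 58 · (1/2) = (59 − 1) · (1/2) = 29 ≈ 29.00000.

E[X] = 29 = 29.00000.


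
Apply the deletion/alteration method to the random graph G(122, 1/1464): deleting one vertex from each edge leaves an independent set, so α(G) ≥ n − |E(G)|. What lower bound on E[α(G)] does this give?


E[|E(G)|] = C(122, 2)·p = 7381 · (1/1464) = 121/24.
E[α(G)] ≥ n − E[|E(G)|] = 122 − 121/24 = 2807/24.
Numerically: ≈ 116.9583.
(This is only a lower bound; the true E[α(G)] may be larger.)

E[α(G)] ≥ 2807/24 ≈ 116.9583.


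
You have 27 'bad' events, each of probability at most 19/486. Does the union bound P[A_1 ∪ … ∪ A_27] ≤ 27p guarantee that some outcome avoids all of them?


Union bound: P[∪_{i=1}^{27} A_i] ≤ Σ_i P[A_i] ≤ 27·p = 27·(19/486) = 19/18.
Numerically: 19/18 ≈ 1.0556.
Is 19/18 < 1? NO.
Since the bound 19/18 is ≥ 1, the union bound is uninformative here; it does NOT by itself certify existence.

27·p = 19/18 ≈ 1.0556; existence NOT certified by the union bound.


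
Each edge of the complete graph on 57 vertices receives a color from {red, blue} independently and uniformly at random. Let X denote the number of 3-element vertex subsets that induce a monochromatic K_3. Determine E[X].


Let X = Σ_S X_S over the C(57, 3) = 29260 subsets S of size 3, where X_S = 1 if the K_3 on S is monochromatic.
For a fixed S, the K_3 on S has C(3, 2) = 3 edges. P[all 3 edges red] = (1/2)^3, and likewise for blue, so P[monochromatic] = 2·(1/2)^3 = 2^{1 − 3} = 1/4.
By linearity: E[X] = C(57, 3) · 2^{1 − 3} = 29260 · 1/4 = 7315.
Numerically: E[X] ≈ 7315.000.

E[X] = C(57,3)·2^(1−C(3,2)) = 7315 ≈ 7315.000.


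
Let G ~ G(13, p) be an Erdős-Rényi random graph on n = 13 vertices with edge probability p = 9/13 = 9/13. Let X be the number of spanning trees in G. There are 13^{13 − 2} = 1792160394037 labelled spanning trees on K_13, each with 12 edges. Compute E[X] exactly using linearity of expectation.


K_13 has 13^{13 − 2} = 1792160394037 labelled spanning trees.
For each such spanning tree H, let X_H = 1 if all 12 edges of H are present in G. Then P[X_H = 1] = p^{12} = (9/13)^{12} = 282429536481/23298085122481.
Summing the indicators: E[X] = Σ_H E[X_H] = 1792160394037 · p^{12} = 1792160394037 · 282429536481/23298085122481 = 282429536481/13.
Numerically: E[X] ≈ 2.1725e+10.

E[X] = 1792160394037 · (9/13)^{12} = 282429536481/13 ≈ 2.1725e+10.


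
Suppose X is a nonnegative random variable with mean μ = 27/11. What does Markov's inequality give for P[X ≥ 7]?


μ = E[X] = 27/11, a = 7.
Markov: P[X ≥ 7] ≤ μ/a = (27/11)/7 = 27/77.
Numerically: ≈ 0.3506.
(Since a = 7 > μ = 2.4545, the bound 27/77 is < 1 and informative.)

P[X ≥ 7] ≤ 27/77 ≈ 0.3506.


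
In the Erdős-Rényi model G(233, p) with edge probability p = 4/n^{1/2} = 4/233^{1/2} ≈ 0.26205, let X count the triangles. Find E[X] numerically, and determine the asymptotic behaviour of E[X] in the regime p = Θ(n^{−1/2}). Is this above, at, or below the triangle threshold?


Number of potential triangles: C(233, 3) = 2081156.
Each occurs with probability p³ ≈ (0.26205)³ ≈ 1.7994761e-02.
By linearity: E[X] = C(233, 3)·p³ ≈ 2081156 · 1.7994761e-02 ≈ 37449.90565.
Since α = 1/2 < 1, p = c/n^{1/2} ≫ 1/n is above the triangle threshold p ~ 1/n. Asymptotically E[X] ~ (c³/6)·n^{3(1−α)} = (4³/6)·n^{1.5} → ∞; triangles are abundant w.h.p.

E[X] ≈ 37449.90565; in regime p = Θ(1/n^{1/2}) E[X] diverges (above the triangle threshold p ~ 1/n).


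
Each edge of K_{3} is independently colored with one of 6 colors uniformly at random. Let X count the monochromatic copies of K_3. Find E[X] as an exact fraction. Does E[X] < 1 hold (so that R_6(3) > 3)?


E[X] = C(3, 3) · 6^{1 − 3} = 1 · 6^{−2} = 1/36.
As a reduced fraction: E[X] = 1/36 ≈ 0.027778.
Is E[X] < 1? YES.
Since E[X] < 1, there exists a 6-coloring of K_{3} with no monochromatic K_3; hence R_6(3) > 3.

E[X] = 1/36 ≈ 0.027778; E[X] < 1, so R_6(3) > 3.


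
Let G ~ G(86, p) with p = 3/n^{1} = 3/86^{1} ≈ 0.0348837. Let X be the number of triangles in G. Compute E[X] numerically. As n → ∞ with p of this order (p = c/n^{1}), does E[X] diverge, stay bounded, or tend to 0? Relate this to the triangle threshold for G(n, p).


Number of potential triangles: C(86, 3) = 102340.
Each occurs with probability p³ ≈ (0.0348837)³ ≈ 4.24490925e-05.
By linearity: E[X] = C(86, 3)·p³ ≈ 102340 · 4.24490925e-05 ≈ 4.344240.
Here α = 1, so p = 3/n is exactly at the triangle threshold p ~ 1/n. Asymptotically E[X] → c³/6 = 3³/6 = 9/2 ≈ 4.500000, a bounded constant. In this regime the triangle count is asymptotically Poisson(c³/6).

E[X] ≈ 4.344240; in regime p = Θ(1/n^{1}) E[X] stays bounded (at the triangle threshold p ~ 1/n).


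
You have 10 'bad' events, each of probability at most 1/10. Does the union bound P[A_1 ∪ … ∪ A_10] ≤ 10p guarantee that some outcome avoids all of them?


Union bound: P[∪_{i=1}^{10} A_i] ≤ Σ_i P[A_i] ≤ 10·p = 10·(1/10) = 1.
Numerically: 1 ≈ 1.000000.
Is 1 < 1? NO.
Since the bound 1 is ≥ 1, the union bound is uninformative here; it does NOT by itself certify existence.

10·p = 1 ≈ 1.000000; existence NOT certified by the union bound.


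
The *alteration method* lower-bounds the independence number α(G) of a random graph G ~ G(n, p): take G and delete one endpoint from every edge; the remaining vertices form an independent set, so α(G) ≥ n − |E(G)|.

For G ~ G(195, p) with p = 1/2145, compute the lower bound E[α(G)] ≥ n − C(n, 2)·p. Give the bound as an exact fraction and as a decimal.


E[|E(G)|] = C(195, 2)·p = 18915 · (1/2145) = 97/11.
E[α(G)] ≥ n − E[|E(G)|] = 195 − 97/11 = 2048/11.
Numerically: ≈ 186.182.
(This is only a lower bound; the true E[α(G)] may be larger.)

E[α(G)] ≥ 2048/11 ≈ 186.182.


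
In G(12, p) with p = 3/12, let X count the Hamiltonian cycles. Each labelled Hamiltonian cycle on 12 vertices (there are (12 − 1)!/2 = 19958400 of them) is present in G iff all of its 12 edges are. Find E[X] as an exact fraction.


K_12 has (12 − 1)!/2 = 19958400 labelled Hamiltonian cycles.
For each such Hamiltonian cycle H, let X_H = 1 if all 12 edges of H are present in G. Then P[X_H = 1] = p^{12} = (1/4)^{12} = 1/16777216.
Summing the indicators: E[X] = Σ_H E[X_H] = 19958400 · p^{12} = 19958400 · 1/16777216 = 155925/131072.
Numerically: E[X] ≈ 1.19.

E[X] = 19958400 · (1/4)^{12} = 155925/131072 ≈ 1.19.


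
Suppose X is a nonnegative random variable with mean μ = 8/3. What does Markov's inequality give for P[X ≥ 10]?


μ = E[X] = 8/3, a = 10.
Markov: P[X ≥ 10] ≤ μ/a = (8/3)/10 = 4/15.
Numerically: ≈ 0.26667.
(Since a = 10 > μ = 2.66667, the bound 4/15 is < 1 and informative.)

P[X ≥ 10] ≤ 4/15 ≈ 0.26667.


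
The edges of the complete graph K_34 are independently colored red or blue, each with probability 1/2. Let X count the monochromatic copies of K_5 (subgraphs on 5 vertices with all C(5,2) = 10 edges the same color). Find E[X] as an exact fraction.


Let X = Σ_S X_S over the C(34, 5) = 278256 subsets S of size 5, where X_S = 1 if the K_5 on S is monochromatic.
For a fixed S, the K_5 on S has C(5, 2) = 10 edges. P[all 10 edges red] = (1/2)^10, and likewise for blue, so P[monochromatic] = 2·(1/2)^10 = 2^{1 − 10} = 1/512.
By linearity: E[X] = C(34, 5) · 2^{1 − 10} = 278256 · 1/512 = 17391/32.
Numerically: E[X] ≈ 543.4688.

E[X] = C(34,5)·2^(1−C(5,2)) = 17391/32 ≈ 543.4688.


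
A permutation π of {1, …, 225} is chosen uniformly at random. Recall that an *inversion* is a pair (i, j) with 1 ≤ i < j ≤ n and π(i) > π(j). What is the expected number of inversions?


Write X = Σ X_I over the C(225, 2) = 25200 pairs i < j, with X_I the indicator of one inversion.
There are 25200 indicators.
For each fixed pair i < j, the values π(i) and π(j) are two distinct elements of {1, …, 225} in uniformly random order; by symmetry P[π(i) > π(j)] = 1/2.
By linearity: E[X] = 25200 · (1/2) = C(225, 2) · (1/2) = 25200/2 = 12600 ≈ 12600.0000.

E[X] = 12600 = 12600.0000.


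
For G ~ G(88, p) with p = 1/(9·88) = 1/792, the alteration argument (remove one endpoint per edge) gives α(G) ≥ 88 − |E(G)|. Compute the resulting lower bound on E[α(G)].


E[|E(G)|] = C(88, 2)·p = 3828 · (1/792) = 29/6.
E[α(G)] ≥ n − E[|E(G)|] = 88 − 29/6 = 499/6.
Numerically: ≈ 83.1667.
(This is only a lower bound; the true E[α(G)] may be larger.)

E[α(G)] ≥ 499/6 ≈ 83.1667.


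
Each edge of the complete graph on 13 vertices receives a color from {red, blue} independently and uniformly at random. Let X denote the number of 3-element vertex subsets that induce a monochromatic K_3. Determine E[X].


Let X = Σ_S X_S over the C(13, 3) = 286 subsets S of size 3, where X_S = 1 if the K_3 on S is monochromatic.
For a fixed S, the K_3 on S has C(3, 2) = 3 edges. P[all 3 edges red] = (1/2)^3, and likewise for blue, so P[monochromatic] = 2·(1/2)^3 = 2^{1 − 3} = 1/4.
By linearity of expectation: E[X] = C(13, 3) · 2^{1 − 3} = 286 · 1/4 = 143/2.
Numerically: E[X] ≈ 71.50000.

E[X] = C(13,3)·2^(1−C(3,2)) = 143/2 ≈ 71.50000.


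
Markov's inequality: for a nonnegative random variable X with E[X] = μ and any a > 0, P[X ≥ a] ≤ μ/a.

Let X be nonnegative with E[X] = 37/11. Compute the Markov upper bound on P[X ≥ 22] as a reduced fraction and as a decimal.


μ = E[X] = 37/11, a = 22.
Markov: P[X ≥ 22] ≤ μ/a = (37/11)/22 = 37/242.
Numerically: ≈ 0.153.
(Since a = 22 > μ = 3.364, the bound 37/242 is < 1 and informative.)

P[X ≥ 22] ≤ 37/242 ≈ 0.153.


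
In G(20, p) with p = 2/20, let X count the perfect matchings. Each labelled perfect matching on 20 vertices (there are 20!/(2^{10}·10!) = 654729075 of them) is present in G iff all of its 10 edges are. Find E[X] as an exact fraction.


K_20 has 20!/(2^{10}·10!) = 654729075 labelled perfect matchings.
For each such perfect matching H, let X_H = 1 if all 10 edges of H are present in G. Then P[X_H = 1] = p^{10} = (1/10)^{10} = 1/10000000000.
By linearity: E[X] = Σ_H E[X_H] = 654729075 · p^{10} = 654729075 · 1/10000000000 = 26189163/400000000.
Numerically: E[X] ≈ 0.0654729.

E[X] = 654729075 · (1/10)^{10} = 26189163/400000000 ≈ 0.0654729.


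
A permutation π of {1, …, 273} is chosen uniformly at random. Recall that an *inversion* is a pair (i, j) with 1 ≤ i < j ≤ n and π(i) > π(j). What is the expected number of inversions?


Write X = Σ X_I over the C(273, 2) = 37128 pairs i < j, with X_I the indicator of one inversion.
There are 37128 indicators.
For each fixed pair i < j, the values π(i) and π(j) are two distinct elements of {1, …, 273} in uniformly random order; by symmetry P[π(i) > π(j)] = 1/2.
By linearity: E[X] = 37128 · (1/2) = C(273, 2) · (1/2) = 37128/2 = 18564 ≈ 18564.00000.

E[X] = 18564 = 18564.00000.


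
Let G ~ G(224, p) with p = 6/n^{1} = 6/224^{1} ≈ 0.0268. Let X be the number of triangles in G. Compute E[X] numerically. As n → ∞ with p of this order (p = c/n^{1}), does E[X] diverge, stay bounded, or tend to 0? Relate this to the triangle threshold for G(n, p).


Number of potential triangles: C(224, 3) = 1848224.
Each occurs with probability p³ ≈ (0.0268)³ ≈ 1.92181e-05.
By linearity: E[X] = C(224, 3)·p³ ≈ 1848224 · 1.92181e-05 ≈ 35.519.
Here α = 1, so p = 6/n is exactly at the triangle threshold p ~ 1/n. Asymptotically E[X] → c³/6 = 6³/6 = 36 ≈ 36.000, a bounded constant. In this regime the triangle count is asymptotically Poisson(c³/6).

E[X] ≈ 35.519; in regime p = Θ(1/n^{1}) E[X] stays bounded (at the triangle threshold p ~ 1/n).


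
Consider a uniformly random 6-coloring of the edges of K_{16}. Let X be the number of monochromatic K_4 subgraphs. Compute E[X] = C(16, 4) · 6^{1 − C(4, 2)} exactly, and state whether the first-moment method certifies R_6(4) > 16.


E[X] = C(16, 4) · 6^{1 − 6} = 1820 · 6^{−5} = 1820/7776.
As a reduced fraction: E[X] = 455/1944 ≈ 0.2341.
Is E[X] < 1? YES.
Since E[X] < 1, there exists a 6-coloring of K_{16} with no monochromatic K_4; hence R_6(4) > 16.

E[X] = 455/1944 ≈ 0.2341; E[X] < 1, so R_6(4) > 16.


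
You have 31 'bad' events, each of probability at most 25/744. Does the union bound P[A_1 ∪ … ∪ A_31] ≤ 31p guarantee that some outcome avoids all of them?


Union bound: P[∪_{i=1}^{31} A_i] ≤ Σ_i P[A_i] ≤ 31·p = 31·(25/744) = 25/24.
Numerically: 25/24 ≈ 1.042.
Is 25/24 < 1? NO.
Since the bound 25/24 is ≥ 1, the union bound is uninformative here; it does NOT by itself certify existence.

31·p = 25/24 ≈ 1.042; existence NOT certified by the union bound.


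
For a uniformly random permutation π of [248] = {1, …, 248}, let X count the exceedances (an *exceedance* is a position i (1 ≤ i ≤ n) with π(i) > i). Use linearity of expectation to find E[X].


Write X = Σ_{i=1}^{248} X_i, where X_i = 1_{π(i) > i}.
For each fixed i, π(i) is uniform over {1, …, 248} (marginal of a uniform permutation), so P[π(i) > i] = (n − i)/n. Summing: Σ_{i=1}^{248} (n − i)/n = (0 + 1 + … + 247)/248 = 248(248 − 1)/(2·248) = (248 − 1)/2.
Hence E[X] = Σ_{i=1}^{248} (248 − i)/248 = 247/2 ≈ 123.500000.

E[X] = 247/2 = 123.500000.


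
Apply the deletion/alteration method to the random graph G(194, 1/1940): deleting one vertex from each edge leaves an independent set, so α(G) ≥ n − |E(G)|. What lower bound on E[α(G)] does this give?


E[|E(G)|] = C(194, 2)·p = 18721 · (1/1940) = 193/20.
E[α(G)] ≥ n − E[|E(G)|] = 194 − 193/20 = 3687/20.
Numerically: ≈ 184.350.
(This is only a lower bound; the true E[α(G)] may be larger.)

E[α(G)] ≥ 3687/20 ≈ 184.350.


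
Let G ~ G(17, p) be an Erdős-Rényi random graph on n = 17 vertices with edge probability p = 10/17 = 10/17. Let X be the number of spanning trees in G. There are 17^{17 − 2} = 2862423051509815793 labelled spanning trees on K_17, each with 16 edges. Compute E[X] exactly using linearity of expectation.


K_17 has 17^{17 − 2} = 2862423051509815793 labelled spanning trees.
For each such spanning tree H, let X_H = 1 if all 16 edges of H are present in G. Then P[X_H = 1] = p^{16} = (10/17)^{16} = 10000000000000000/48661191875666868481.
By linearity of expectation: E[X] = Σ_H E[X_H] = 2862423051509815793 · p^{16} = 2862423051509815793 · 10000000000000000/48661191875666868481 = 10000000000000000/17.
Numerically: E[X] ≈ 5.8824e+14.

E[X] = 2862423051509815793 · (10/17)^{16} = 10000000000000000/17 ≈ 5.8824e+14.


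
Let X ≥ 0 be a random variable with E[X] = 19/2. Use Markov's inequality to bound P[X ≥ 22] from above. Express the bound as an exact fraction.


μ = E[X] = 19/2, a = 22.
Markov: P[X ≥ 22] ≤ μ/a = (19/2)/22 = 19/44.
Numerically: ≈ 0.4318.
(Since a = 22 > μ = 9.5000, the bound 19/44 is < 1 and informative.)

P[X ≥ 22] ≤ 19/44 ≈ 0.4318.


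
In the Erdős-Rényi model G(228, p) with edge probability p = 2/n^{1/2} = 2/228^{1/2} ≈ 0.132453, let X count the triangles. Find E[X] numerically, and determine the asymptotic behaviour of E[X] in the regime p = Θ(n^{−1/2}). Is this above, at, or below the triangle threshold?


Number of potential triangles: C(228, 3) = 1949476.
Each occurs with probability p³ ≈ (0.132453)³ ≈ 2.32374098e-03.
By linearity: E[X] = C(228, 3)·p³ ≈ 1949476 · 2.32374098e-03 ≈ 4530.077265.
Since α = 1/2 < 1, p = c/n^{1/2} ≫ 1/n is above the triangle threshold p ~ 1/n. Asymptotically E[X] ~ (c³/6)·n^{3(1−α)} = (2³/6)·n^{1.5} → ∞; triangles are abundant w.h.p.

E[X] ≈ 4530.077265; in regime p = Θ(1/n^{1/2}) E[X] diverges (above the triangle threshold p ~ 1/n).


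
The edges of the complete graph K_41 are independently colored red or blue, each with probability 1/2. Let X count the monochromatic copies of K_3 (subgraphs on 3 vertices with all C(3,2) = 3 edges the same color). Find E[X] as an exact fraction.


Let X = Σ_S X_S over the C(41, 3) = 10660 subsets S of size 3, where X_S = 1 if the K_3 on S is monochromatic.
For a fixed S, the K_3 on S has C(3, 2) = 3 edges. P[all 3 edges red] = (1/2)^3, and likewise for blue, so P[monochromatic] = 2·(1/2)^3 = 2^{1 − 3} = 1/4.
By linearity of expectation: E[X] = C(41, 3) · 2^{1 − 3} = 10660 · 1/4 = 2665.
Numerically: E[X] ≈ 2665.0000.

E[X] = C(41,3)·2^(1−C(3,2)) = 2665 ≈ 2665.0000.


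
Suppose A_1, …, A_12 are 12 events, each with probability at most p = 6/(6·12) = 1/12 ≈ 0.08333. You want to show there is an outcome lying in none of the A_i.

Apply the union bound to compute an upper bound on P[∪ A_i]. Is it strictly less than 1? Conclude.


Union bound: P[∪_{i=1}^{12} A_i] ≤ Σ_i P[A_i] ≤ 12·p = 12·(1/12) = 1.
Numerically: 1 ≈ 1.00000.
Is 1 < 1? NO.
Since the bound 1 is ≥ 1, the union bound is uninformative here; it does NOT by itself certify existence.

12·p = 1 ≈ 1.00000; existence NOT certified by the union bound.


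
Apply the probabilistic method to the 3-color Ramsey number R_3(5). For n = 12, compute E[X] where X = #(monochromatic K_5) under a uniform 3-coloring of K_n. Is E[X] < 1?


E[X] = C(12, 5) · 3^{1 − 10} = 792 · 3^{−9} = 792/19683.
As a reduced fraction: E[X] = 88/2187 ≈ 0.040.
Is E[X] < 1? YES.
Since E[X] < 1, there exists a 3-coloring of K_{12} with no monochromatic K_5; hence R_3(5) > 12.

E[X] = 88/2187 ≈ 0.040; E[X] < 1, so R_3(5) > 12.


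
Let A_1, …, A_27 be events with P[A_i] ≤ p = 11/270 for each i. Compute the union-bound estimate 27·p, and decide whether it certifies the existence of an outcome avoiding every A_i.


Union bound: P[∪_{i=1}^{27} A_i] ≤ Σ_i P[A_i] ≤ 27·p = 27·(11/270) = 11/10.
Numerically: 11/10 ≈ 1.1000.
Is 11/10 < 1? NO.
Since the bound 11/10 is ≥ 1, the union bound is uninformative here; it does NOT by itself certify existence.

27·p = 11/10 ≈ 1.1000; existence NOT certified by the union bound.


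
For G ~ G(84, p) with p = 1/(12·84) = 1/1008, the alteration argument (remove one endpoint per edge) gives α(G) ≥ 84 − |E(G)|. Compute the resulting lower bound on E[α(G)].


E[|E(G)|] = C(84, 2)·p = 3486 · (1/1008) = 83/24.
E[α(G)] ≥ n − E[|E(G)|] = 84 − 83/24 = 1933/24.
Numerically: ≈ 80.54167.
(This is only a lower bound; the true E[α(G)] may be larger.)

E[α(G)] ≥ 1933/24 ≈ 80.54167.


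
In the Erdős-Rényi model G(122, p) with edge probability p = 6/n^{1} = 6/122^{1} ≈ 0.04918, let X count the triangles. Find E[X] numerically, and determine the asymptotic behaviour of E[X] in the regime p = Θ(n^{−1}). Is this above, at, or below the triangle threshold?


Number of potential triangles: C(122, 3) = 295240.
Each occurs with probability p³ ≈ (0.04918)³ ≈ 1.1895269e-04.
By linearity: E[X] = C(122, 3)·p³ ≈ 295240 · 1.1895269e-04 ≈ 35.11959.
Here α = 1, so p = 6/n is exactly at the triangle threshold p ~ 1/n. Asymptotically E[X] → c³/6 = 6³/6 = 36 ≈ 36.00000, a bounded constant. In this regime the triangle count is asymptotically Poisson(c³/6).

E[X] ≈ 35.11959; in regime p = Θ(1/n^{1}) E[X] stays bounded (at the triangle threshold p ~ 1/n).


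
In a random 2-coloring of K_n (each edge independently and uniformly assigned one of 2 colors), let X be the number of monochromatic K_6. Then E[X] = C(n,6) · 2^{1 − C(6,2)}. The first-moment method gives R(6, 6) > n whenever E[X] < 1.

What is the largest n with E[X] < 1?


We need C(n, 6) · 2^{1 − 15} < 1, i.e. C(n, 6) < 2^{15 − 1} = 16384.
Check values of n near the boundary:
  n = 13: C(13, 6) = 1716; 1716 < 16384? YES
  n = 14: C(14, 6) = 3003; 3003 < 16384? YES
  n = 15: C(15, 6) = 5005; 5005 < 16384? YES
  n = 16: C(16, 6) = 8008; 8008 < 16384? YES
  n = 17: C(17, 6) = 12376; 12376 < 16384? YES
  n = 18: C(18, 6) = 18564; 18564 < 16384? NO
The largest n with C(n, 6) < 16384 is n = 17 (where E[X] = 1547/2048 ≈ 0.755). Hence R(6, 6) > 17, i.e. R(6, 6) ≥ 18.

Largest n = 17; hence R(6, 6) > 17.


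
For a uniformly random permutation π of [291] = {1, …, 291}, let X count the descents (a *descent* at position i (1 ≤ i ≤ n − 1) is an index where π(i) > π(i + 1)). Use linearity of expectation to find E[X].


Write X = Σ X_I over i = 1, …, 290, with X_I the indicator of one descent.
There are 290 indicators.
For each fixed i, the pair (π(i), π(i+1)) is a uniformly random ordered pair of distinct values from {1, …, 291}; by symmetry P[π(i) > π(i+1)] = 1/2.
By linearity: E[X] = 290 · (1/2) = (291 − 1) · (1/2) = 145 ≈ 145.000000.

E[X] = 145 = 145.000000.


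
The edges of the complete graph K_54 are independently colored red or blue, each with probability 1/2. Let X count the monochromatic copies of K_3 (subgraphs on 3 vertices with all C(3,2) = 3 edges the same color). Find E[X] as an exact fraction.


Let X = Σ_S X_S over the C(54, 3) = 24804 subsets S of size 3, where X_S = 1 if the K_3 on S is monochromatic.
For a fixed S, the K_3 on S has C(3, 2) = 3 edges. P[all 3 edges red] = (1/2)^3, and likewise for blue, so P[monochromatic] = 2·(1/2)^3 = 2^{1 − 3} = 1/4.
Summing: E[X] = C(54, 3) · 2^{1 − 3} = 24804 · 1/4 = 6201.
Numerically: E[X] ≈ 6201.00000.

E[X] = C(54,3)·2^(1−C(3,2)) = 6201 ≈ 6201.00000.


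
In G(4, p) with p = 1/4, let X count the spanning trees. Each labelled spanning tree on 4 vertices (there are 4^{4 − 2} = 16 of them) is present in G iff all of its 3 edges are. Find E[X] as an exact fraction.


K_4 has 4^{4 − 2} = 16 labelled spanning trees.
For each such spanning tree H, let X_H = 1 if all 3 edges of H are present in G. Then P[X_H = 1] = p^{3} = (1/4)^{3} = 1/64.
By linearity of expectation: E[X] = Σ_H E[X_H] = 16 · p^{3} = 16 · 1/64 = 1/4.
Numerically: E[X] ≈ 0.25.

E[X] = 16 · (1/4)^{3} = 1/4 ≈ 0.25.


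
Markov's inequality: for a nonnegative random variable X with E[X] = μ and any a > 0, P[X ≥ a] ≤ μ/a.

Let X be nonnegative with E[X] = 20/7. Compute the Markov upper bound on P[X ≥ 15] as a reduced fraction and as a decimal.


μ = E[X] = 20/7, a = 15.
Markov: P[X ≥ 15] ≤ μ/a = (20/7)/15 = 4/21.
Numerically: ≈ 0.190.
(Since a = 15 > μ = 2.857, the bound 4/21 is < 1 and informative.)

P[X ≥ 15] ≤ 4/21 ≈ 0.190.


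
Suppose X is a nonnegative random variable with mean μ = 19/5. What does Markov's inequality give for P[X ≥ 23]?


μ = E[X] = 19/5, a = 23.
Markov: P[X ≥ 23] ≤ μ/a = (19/5)/23 = 19/115.
Numerically: ≈ 0.1652.
(Since a = 23 > μ = 3.8000, the bound 19/115 is < 1 and informative.)

P[X ≥ 23] ≤ 19/115 ≈ 0.1652.


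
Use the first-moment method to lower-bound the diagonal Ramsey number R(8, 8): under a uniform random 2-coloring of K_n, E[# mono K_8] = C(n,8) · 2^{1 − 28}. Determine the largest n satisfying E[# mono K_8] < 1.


We need C(n, 8) · 2^{1 − 28} < 1, i.e. C(n, 8) < 2^{28 − 1} = 134217728.
Check values of n near the boundary:
  n = 40: C(40, 8) = 76904685; 76904685 < 134217728? YES
  n = 41: C(41, 8) = 95548245; 95548245 < 134217728? YES
  n = 42: C(42, 8) = 118030185; 118030185 < 134217728? YES
  n = 43: C(43, 8) = 145008513; 145008513 < 134217728? NO
The largest n with C(n, 8) < 134217728 is n = 42 (where E[X] = 118030185/134217728 ≈ 0.8794). Hence R(8, 8) > 42, i.e. R(8, 8) ≥ 43.

Largest n = 42; hence R(8, 8) > 42.


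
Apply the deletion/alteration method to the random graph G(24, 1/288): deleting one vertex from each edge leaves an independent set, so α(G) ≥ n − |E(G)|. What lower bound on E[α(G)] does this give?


E[|E(G)|] = C(24, 2)·p = 276 · (1/288) = 23/24.
E[α(G)] ≥ n − E[|E(G)|] = 24 − 23/24 = 553/24.
Numerically: ≈ 23.041667.
(This is only a lower bound; the true E[α(G)] may be larger.)

E[α(G)] ≥ 553/24 ≈ 23.041667.


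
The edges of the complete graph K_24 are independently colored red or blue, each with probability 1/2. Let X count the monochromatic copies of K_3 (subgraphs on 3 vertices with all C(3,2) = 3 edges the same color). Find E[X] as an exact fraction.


Let X = Σ_S X_S over the C(24, 3) = 2024 subsets S of size 3, where X_S = 1 if the K_3 on S is monochromatic.
For a fixed S, the K_3 on S has C(3, 2) = 3 edges. P[all 3 edges red] = (1/2)^3, and likewise for blue, so P[monochromatic] = 2·(1/2)^3 = 2^{1 − 3} = 1/4.
By linearity: E[X] = C(24, 3) · 2^{1 − 3} = 2024 · 1/4 = 506.
Numerically: E[X] ≈ 506.00000.

E[X] = C(24,3)·2^(1−C(3,2)) = 506 ≈ 506.00000.


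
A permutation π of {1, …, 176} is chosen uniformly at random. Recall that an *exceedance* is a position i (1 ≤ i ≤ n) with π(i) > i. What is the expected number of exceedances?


Write X = Σ_{i=1}^{176} X_i, where X_i = 1_{π(i) > i}.
For each fixed i, π(i) is uniform over {1, …, 176} (marginal of a uniform permutation), so P[π(i) > i] = (n − i)/n. Summing: Σ_{i=1}^{176} (n − i)/n = (0 + 1 + … + 175)/176 = 176(176 − 1)/(2·176) = (176 − 1)/2.
Hence E[X] = Σ_{i=1}^{176} (176 − i)/176 = 175/2 ≈ 87.5000.

E[X] = 175/2 = 87.5000.


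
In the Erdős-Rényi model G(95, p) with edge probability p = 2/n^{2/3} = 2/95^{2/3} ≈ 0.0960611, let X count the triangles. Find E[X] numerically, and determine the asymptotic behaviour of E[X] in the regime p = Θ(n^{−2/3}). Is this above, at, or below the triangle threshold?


Number of potential triangles: C(95, 3) = 138415.
Each occurs with probability p³ ≈ (0.0960611)³ ≈ 8.86426593e-04.
By linearity: E[X] = C(95, 3)·p³ ≈ 138415 · 8.86426593e-04 ≈ 122.694737.
Since α = 2/3 < 1, p = c/n^{2/3} ≫ 1/n is above the triangle threshold p ~ 1/n. Asymptotically E[X] ~ (c³/6)·n^{3(1−α)} = (2³/6)·n^{1} → ∞; triangles are abundant w.h.p.

E[X] ≈ 122.694737; in regime p = Θ(1/n^{2/3}) E[X] diverges (above the triangle threshold p ~ 1/n).


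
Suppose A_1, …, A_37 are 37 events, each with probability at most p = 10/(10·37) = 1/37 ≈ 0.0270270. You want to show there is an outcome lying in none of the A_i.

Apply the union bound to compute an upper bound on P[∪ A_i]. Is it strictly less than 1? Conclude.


Union bound: P[∪_{i=1}^{37} A_i] ≤ Σ_i P[A_i] ≤ 37·p = 37·(1/37) = 1.
Numerically: 1 ≈ 1.0000000.
Is 1 < 1? NO.
Since the bound 1 is ≥ 1, the union bound is uninformative here; it does NOT by itself certify existence.

37·p = 1 ≈ 1.0000000; existence NOT certified by the union bound.


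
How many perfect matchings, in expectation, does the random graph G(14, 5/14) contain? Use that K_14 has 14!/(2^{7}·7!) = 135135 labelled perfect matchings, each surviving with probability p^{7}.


K_14 has 14!/(2^{7}·7!) = 135135 labelled perfect matchings.
For each such perfect matching H, let X_H = 1 if all 7 edges of H are present in G. Then P[X_H = 1] = p^{7} = (5/14)^{7} = 78125/105413504.
By linearity: E[X] = Σ_H E[X_H] = 135135 · p^{7} = 135135 · 78125/105413504 = 1508203125/15059072.
Numerically: E[X] ≈ 100.152.

E[X] = 135135 · (5/14)^{7} = 1508203125/15059072 ≈ 100.152.


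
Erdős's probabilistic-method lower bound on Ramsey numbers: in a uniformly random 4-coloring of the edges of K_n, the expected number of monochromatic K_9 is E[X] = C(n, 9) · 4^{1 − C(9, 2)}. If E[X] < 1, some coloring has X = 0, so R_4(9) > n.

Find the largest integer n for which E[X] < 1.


We need C(n, 9) · 4^{1 − 36} < 1, i.e. C(n, 9) < 4^{36 − 1} = 1180591620717411303424.
Check values of n near the boundary:
  n = 909: C(909, 9) = 1122169012923711463931; 1122169012923711463931 < 1180591620717411303424? YES
  n = 910: C(910, 9) = 1133378248346922788210; 1133378248346922788210 < 1180591620717411303424? YES
  n = 911: C(911, 9) = 1144686900492291197405; 1144686900492291197405 < 1180591620717411303424? YES
  n = 912: C(912, 9) = 1156095740032081475120; 1156095740032081475120 < 1180591620717411303424? YES
  n = 913: C(913, 9) = 1167605542753639808390; 1167605542753639808390 < 1180591620717411303424? YES
  n = 914: C(914, 9) = 1179217089587653905932; 1179217089587653905932 < 1180591620717411303424? YES
  n = 915: C(915, 9) = 1190931166636537885130; 1190931166636537885130 < 1180591620717411303424? NO
  n = 916: C(916, 9) = 1202748565202942340440; 1202748565202942340440 < 1180591620717411303424? NO
The largest n with C(n, 9) < 1180591620717411303424 is n = 914 (where E[X] = 294804272396913476483/295147905179352825856 ≈ 0.9988). Hence R_4(9) > 914, i.e. R_4(9) ≥ 915.

Largest n = 914; hence R_4(9) > 914.
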